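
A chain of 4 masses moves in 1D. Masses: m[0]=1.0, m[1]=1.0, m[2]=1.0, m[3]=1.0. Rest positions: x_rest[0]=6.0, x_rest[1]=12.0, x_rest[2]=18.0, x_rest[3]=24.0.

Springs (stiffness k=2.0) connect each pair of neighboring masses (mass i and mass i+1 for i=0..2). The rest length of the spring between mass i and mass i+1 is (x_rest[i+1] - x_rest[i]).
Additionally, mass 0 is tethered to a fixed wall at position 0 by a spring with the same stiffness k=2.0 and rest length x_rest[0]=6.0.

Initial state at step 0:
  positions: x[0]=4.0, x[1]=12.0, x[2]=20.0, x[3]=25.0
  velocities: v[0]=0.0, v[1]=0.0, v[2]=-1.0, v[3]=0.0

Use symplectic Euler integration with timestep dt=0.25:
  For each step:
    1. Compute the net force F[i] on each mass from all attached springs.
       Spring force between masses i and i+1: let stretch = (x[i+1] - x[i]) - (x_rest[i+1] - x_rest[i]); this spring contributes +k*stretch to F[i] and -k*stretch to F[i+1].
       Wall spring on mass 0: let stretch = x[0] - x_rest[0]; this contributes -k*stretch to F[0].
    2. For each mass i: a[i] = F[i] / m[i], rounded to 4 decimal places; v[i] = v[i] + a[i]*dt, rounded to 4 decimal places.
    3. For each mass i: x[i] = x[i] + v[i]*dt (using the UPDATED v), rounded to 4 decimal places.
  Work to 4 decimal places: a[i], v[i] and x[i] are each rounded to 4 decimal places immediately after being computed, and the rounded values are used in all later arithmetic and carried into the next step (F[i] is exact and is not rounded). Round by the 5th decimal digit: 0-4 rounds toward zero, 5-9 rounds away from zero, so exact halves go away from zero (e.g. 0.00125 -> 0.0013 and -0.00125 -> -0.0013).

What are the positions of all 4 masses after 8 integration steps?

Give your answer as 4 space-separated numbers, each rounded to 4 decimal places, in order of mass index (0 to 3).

Step 0: x=[4.0000 12.0000 20.0000 25.0000] v=[0.0000 0.0000 -1.0000 0.0000]
Step 1: x=[4.5000 12.0000 19.3750 25.1250] v=[2.0000 0.0000 -2.5000 0.5000]
Step 2: x=[5.3750 11.9844 18.5469 25.2813] v=[3.5000 -0.0625 -3.3125 0.6250]
Step 3: x=[6.4043 11.9629 17.7403 25.3458] v=[4.1172 -0.0860 -3.2266 0.2578]
Step 4: x=[7.3279 11.9688 17.1622 25.2096] v=[3.6944 0.0234 -2.3126 -0.5450]
Step 5: x=[7.9156 12.0437 16.9408 24.8174] v=[2.3509 0.2997 -0.8856 -1.5687]
Step 6: x=[8.0299 12.2148 17.0919 24.1907] v=[0.4572 0.6842 0.6042 -2.5070]
Step 7: x=[7.6636 12.4724 17.5207 23.4266] v=[-1.4653 1.0303 1.7151 -3.0564]
Step 8: x=[6.9404 12.7599 18.0567 22.6743] v=[-2.8927 1.1501 2.1439 -3.0094]

Answer: 6.9404 12.7599 18.0567 22.6743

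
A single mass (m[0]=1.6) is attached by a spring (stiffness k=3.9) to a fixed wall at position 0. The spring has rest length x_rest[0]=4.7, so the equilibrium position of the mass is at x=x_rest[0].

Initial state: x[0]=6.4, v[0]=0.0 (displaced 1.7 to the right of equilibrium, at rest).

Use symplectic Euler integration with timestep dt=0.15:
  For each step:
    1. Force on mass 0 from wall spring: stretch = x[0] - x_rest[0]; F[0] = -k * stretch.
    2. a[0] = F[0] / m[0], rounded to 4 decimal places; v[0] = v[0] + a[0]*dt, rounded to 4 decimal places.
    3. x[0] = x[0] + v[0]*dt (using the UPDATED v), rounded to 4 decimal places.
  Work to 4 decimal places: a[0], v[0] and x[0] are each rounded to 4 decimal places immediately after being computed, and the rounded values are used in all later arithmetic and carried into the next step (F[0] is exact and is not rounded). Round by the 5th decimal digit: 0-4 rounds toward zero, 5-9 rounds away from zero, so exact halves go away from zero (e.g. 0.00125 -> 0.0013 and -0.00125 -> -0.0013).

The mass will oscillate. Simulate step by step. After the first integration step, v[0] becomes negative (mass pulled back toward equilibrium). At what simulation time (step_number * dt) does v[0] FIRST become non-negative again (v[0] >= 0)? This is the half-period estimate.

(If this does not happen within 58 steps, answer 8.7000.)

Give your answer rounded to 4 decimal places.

Answer: 2.1000

Derivation:
Step 0: x=[6.4000] v=[0.0000]
Step 1: x=[6.3068] v=[-0.6216]
Step 2: x=[6.1254] v=[-1.2091]
Step 3: x=[5.8659] v=[-1.7303]
Step 4: x=[5.5424] v=[-2.1566]
Step 5: x=[5.1727] v=[-2.4646]
Step 6: x=[4.7771] v=[-2.6374]
Step 7: x=[4.3773] v=[-2.6656]
Step 8: x=[3.9952] v=[-2.5476]
Step 9: x=[3.6517] v=[-2.2899]
Step 10: x=[3.3657] v=[-1.9066]
Step 11: x=[3.1529] v=[-1.4187]
Step 12: x=[3.0250] v=[-0.8530]
Step 13: x=[2.9889] v=[-0.2406]
Step 14: x=[3.0467] v=[0.3850]
First v>=0 after going negative at step 14, time=2.1000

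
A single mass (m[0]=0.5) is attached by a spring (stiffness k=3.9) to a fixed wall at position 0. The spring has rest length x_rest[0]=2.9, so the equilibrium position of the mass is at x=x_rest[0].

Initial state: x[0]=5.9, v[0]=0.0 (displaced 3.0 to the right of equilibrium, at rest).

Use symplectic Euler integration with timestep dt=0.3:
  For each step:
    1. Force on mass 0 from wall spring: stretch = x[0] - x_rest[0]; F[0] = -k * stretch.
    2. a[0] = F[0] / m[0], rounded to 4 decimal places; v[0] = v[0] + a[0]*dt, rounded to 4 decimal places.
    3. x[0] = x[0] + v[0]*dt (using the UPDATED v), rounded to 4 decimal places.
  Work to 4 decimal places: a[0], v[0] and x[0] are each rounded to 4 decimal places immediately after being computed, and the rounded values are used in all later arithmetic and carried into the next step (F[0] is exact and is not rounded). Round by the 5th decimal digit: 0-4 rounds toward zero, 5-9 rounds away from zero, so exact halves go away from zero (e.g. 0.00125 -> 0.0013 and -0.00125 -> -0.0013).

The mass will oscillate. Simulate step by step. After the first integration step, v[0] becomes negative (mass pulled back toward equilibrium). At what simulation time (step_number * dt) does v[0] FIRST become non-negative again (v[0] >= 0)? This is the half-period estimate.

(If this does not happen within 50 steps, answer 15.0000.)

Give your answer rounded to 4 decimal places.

Answer: 1.2000

Derivation:
Step 0: x=[5.9000] v=[0.0000]
Step 1: x=[3.7940] v=[-7.0200]
Step 2: x=[1.0604] v=[-9.1120]
Step 3: x=[-0.3818] v=[-4.8073]
Step 4: x=[0.4798] v=[2.8721]
First v>=0 after going negative at step 4, time=1.2000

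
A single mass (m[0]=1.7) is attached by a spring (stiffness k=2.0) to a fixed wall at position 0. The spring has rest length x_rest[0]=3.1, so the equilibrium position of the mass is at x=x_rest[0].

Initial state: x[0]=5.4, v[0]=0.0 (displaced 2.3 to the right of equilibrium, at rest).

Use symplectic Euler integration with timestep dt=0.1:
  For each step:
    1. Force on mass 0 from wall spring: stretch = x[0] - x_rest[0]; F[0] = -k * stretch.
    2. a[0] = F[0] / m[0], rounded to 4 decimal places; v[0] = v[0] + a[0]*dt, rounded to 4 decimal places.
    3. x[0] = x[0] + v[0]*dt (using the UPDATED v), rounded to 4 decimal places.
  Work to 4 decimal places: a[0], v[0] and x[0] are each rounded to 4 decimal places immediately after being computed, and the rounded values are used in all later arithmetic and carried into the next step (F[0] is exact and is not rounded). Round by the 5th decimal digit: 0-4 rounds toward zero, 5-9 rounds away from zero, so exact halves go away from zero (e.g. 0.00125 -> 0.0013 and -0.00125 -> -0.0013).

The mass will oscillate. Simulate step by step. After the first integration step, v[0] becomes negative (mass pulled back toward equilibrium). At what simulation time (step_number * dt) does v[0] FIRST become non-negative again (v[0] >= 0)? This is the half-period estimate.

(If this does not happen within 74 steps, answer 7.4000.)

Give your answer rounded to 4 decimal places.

Answer: 2.9000

Derivation:
Step 0: x=[5.4000] v=[0.0000]
Step 1: x=[5.3729] v=[-0.2706]
Step 2: x=[5.3191] v=[-0.5380]
Step 3: x=[5.2392] v=[-0.7991]
Step 4: x=[5.1341] v=[-1.0508]
Step 5: x=[5.0051] v=[-1.2901]
Step 6: x=[4.8537] v=[-1.5142]
Step 7: x=[4.6817] v=[-1.7205]
Step 8: x=[4.4910] v=[-1.9066]
Step 9: x=[4.2840] v=[-2.0703]
Step 10: x=[4.0630] v=[-2.2096]
Step 11: x=[3.8307] v=[-2.3229]
Step 12: x=[3.5898] v=[-2.4089]
Step 13: x=[3.3432] v=[-2.4665]
Step 14: x=[3.0937] v=[-2.4951]
Step 15: x=[2.8443] v=[-2.4944]
Step 16: x=[2.5979] v=[-2.4643]
Step 17: x=[2.3574] v=[-2.4052]
Step 18: x=[2.1256] v=[-2.3178]
Step 19: x=[1.9053] v=[-2.2032]
Step 20: x=[1.6990] v=[-2.0627]
Step 21: x=[1.5092] v=[-1.8979]
Step 22: x=[1.3381] v=[-1.7108]
Step 23: x=[1.1878] v=[-1.5035]
Step 24: x=[1.0600] v=[-1.2785]
Step 25: x=[0.9562] v=[-1.0385]
Step 26: x=[0.8776] v=[-0.7863]
Step 27: x=[0.8251] v=[-0.5248]
Step 28: x=[0.7994] v=[-0.2572]
Step 29: x=[0.8008] v=[0.0135]
First v>=0 after going negative at step 29, time=2.9000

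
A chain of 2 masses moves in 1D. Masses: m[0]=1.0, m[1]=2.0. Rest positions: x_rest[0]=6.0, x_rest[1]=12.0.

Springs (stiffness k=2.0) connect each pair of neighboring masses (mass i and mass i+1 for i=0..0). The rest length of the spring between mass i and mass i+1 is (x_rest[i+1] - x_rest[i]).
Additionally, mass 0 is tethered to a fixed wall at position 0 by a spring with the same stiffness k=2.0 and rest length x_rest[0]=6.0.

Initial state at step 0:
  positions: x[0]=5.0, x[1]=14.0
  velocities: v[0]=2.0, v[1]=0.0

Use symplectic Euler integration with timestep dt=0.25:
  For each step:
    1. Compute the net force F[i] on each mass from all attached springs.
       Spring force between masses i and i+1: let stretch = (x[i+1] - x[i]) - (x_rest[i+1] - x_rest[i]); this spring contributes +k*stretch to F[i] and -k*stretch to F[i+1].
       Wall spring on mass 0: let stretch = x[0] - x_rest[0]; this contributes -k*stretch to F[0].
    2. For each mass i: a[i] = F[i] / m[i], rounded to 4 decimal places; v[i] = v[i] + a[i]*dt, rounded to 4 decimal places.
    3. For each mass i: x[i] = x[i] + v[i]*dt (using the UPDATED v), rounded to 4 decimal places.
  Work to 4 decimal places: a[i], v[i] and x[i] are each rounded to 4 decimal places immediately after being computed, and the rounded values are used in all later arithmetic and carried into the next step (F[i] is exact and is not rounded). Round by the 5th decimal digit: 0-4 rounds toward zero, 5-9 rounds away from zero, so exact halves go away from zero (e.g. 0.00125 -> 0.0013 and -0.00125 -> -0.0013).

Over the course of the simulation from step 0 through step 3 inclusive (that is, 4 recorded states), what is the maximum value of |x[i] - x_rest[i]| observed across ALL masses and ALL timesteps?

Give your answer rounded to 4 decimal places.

Step 0: x=[5.0000 14.0000] v=[2.0000 0.0000]
Step 1: x=[6.0000 13.8125] v=[4.0000 -0.7500]
Step 2: x=[7.2266 13.5117] v=[4.9063 -1.2031]
Step 3: x=[8.3355 13.1931] v=[4.4356 -1.2744]
Max displacement = 2.3355

Answer: 2.3355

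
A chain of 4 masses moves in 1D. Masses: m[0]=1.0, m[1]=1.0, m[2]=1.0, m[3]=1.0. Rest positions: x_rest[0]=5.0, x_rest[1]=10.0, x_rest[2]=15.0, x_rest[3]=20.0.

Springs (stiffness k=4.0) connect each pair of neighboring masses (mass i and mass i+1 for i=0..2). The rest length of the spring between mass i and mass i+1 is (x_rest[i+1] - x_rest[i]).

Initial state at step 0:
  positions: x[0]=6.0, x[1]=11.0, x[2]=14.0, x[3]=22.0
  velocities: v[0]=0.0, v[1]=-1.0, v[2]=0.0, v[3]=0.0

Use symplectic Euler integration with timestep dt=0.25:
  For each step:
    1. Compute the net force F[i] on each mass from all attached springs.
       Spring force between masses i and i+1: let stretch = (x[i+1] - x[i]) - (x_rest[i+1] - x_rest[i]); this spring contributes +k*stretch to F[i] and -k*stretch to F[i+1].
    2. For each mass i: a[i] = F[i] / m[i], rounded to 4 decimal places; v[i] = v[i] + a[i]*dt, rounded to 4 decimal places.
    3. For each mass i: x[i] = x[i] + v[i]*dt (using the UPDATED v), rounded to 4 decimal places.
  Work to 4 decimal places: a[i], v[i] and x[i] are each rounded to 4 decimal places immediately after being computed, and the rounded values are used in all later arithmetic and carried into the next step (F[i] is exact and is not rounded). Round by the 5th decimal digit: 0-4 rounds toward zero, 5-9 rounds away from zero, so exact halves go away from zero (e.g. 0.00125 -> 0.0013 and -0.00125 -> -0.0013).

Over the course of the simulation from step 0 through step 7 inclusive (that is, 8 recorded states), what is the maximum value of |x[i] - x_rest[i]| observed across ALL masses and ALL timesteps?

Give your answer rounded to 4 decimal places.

Answer: 2.3594

Derivation:
Step 0: x=[6.0000 11.0000 14.0000 22.0000] v=[0.0000 -1.0000 0.0000 0.0000]
Step 1: x=[6.0000 10.2500 15.2500 21.2500] v=[0.0000 -3.0000 5.0000 -3.0000]
Step 2: x=[5.8125 9.6875 16.7500 20.2500] v=[-0.7500 -2.2500 6.0000 -4.0000]
Step 3: x=[5.3438 9.9219 17.3594 19.6250] v=[-1.8750 0.9375 2.4375 -2.5000]
Step 4: x=[4.7696 10.8711 16.6758 19.6836] v=[-2.2969 3.7969 -2.7344 0.2344]
Step 5: x=[4.4708 11.7461 15.2930 20.2403] v=[-1.1954 3.5001 -5.5313 2.2266]
Step 6: x=[4.7408 11.6890 14.2603 20.8101] v=[1.0799 -0.2283 -4.1309 2.2793]
Step 7: x=[5.4978 10.5377 14.2222 20.9925] v=[3.0281 -4.6052 -0.1524 0.7295]
Max displacement = 2.3594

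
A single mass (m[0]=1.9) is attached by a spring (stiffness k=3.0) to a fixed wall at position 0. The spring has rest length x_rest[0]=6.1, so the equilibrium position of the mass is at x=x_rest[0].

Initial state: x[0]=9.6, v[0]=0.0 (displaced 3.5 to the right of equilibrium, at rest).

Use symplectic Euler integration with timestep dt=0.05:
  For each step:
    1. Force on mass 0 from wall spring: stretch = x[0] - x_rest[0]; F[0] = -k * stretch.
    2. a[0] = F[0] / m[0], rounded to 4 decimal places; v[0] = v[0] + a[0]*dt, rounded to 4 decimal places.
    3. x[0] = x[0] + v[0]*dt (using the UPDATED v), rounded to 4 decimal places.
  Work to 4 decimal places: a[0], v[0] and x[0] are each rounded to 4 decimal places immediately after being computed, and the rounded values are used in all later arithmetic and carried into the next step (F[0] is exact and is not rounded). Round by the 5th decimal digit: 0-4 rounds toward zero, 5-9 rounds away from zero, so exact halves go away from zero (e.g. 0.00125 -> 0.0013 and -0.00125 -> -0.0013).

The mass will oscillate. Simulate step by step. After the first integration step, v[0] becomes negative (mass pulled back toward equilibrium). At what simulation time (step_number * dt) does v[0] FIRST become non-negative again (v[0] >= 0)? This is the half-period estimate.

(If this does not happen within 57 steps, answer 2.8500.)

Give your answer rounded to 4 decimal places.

Answer: 2.5000

Derivation:
Step 0: x=[9.6000] v=[0.0000]
Step 1: x=[9.5862] v=[-0.2763]
Step 2: x=[9.5586] v=[-0.5515]
Step 3: x=[9.5174] v=[-0.8245]
Step 4: x=[9.4627] v=[-1.0943]
Step 5: x=[9.3947] v=[-1.3598]
Step 6: x=[9.3137] v=[-1.6199]
Step 7: x=[9.2200] v=[-1.8736]
Step 8: x=[9.1140] v=[-2.1199]
Step 9: x=[8.9961] v=[-2.3578]
Step 10: x=[8.8668] v=[-2.5864]
Step 11: x=[8.7266] v=[-2.8048]
Step 12: x=[8.5760] v=[-3.0122]
Step 13: x=[8.4156] v=[-3.2077]
Step 14: x=[8.2461] v=[-3.3905]
Step 15: x=[8.0681] v=[-3.5599]
Step 16: x=[7.8823] v=[-3.7153]
Step 17: x=[7.6895] v=[-3.8560]
Step 18: x=[7.4904] v=[-3.9815]
Step 19: x=[7.2858] v=[-4.0913]
Step 20: x=[7.0766] v=[-4.1849]
Step 21: x=[6.8635] v=[-4.2620]
Step 22: x=[6.6474] v=[-4.3223]
Step 23: x=[6.4291] v=[-4.3655]
Step 24: x=[6.2095] v=[-4.3915]
Step 25: x=[5.9895] v=[-4.4001]
Step 26: x=[5.7699] v=[-4.3914]
Step 27: x=[5.5516] v=[-4.3653]
Step 28: x=[5.3355] v=[-4.3220]
Step 29: x=[5.1224] v=[-4.2616]
Step 30: x=[4.9132] v=[-4.1844]
Step 31: x=[4.7087] v=[-4.0907]
Step 32: x=[4.5097] v=[-3.9809]
Step 33: x=[4.3169] v=[-3.8554]
Step 34: x=[4.1312] v=[-3.7146]
Step 35: x=[3.9532] v=[-3.5592]
Step 36: x=[3.7837] v=[-3.3897]
Step 37: x=[3.6234] v=[-3.2068]
Step 38: x=[3.4728] v=[-3.0113]
Step 39: x=[3.3326] v=[-2.8039]
Step 40: x=[3.2033] v=[-2.5854]
Step 41: x=[3.0855] v=[-2.3567]
Step 42: x=[2.9796] v=[-2.1187]
Step 43: x=[2.8860] v=[-1.8724]
Step 44: x=[2.8051] v=[-1.6187]
Step 45: x=[2.7372] v=[-1.3586]
Step 46: x=[2.6825] v=[-1.0931]
Step 47: x=[2.6413] v=[-0.8233]
Step 48: x=[2.6138] v=[-0.5502]
Step 49: x=[2.6001] v=[-0.2750]
Step 50: x=[2.6002] v=[0.0013]
First v>=0 after going negative at step 50, time=2.5000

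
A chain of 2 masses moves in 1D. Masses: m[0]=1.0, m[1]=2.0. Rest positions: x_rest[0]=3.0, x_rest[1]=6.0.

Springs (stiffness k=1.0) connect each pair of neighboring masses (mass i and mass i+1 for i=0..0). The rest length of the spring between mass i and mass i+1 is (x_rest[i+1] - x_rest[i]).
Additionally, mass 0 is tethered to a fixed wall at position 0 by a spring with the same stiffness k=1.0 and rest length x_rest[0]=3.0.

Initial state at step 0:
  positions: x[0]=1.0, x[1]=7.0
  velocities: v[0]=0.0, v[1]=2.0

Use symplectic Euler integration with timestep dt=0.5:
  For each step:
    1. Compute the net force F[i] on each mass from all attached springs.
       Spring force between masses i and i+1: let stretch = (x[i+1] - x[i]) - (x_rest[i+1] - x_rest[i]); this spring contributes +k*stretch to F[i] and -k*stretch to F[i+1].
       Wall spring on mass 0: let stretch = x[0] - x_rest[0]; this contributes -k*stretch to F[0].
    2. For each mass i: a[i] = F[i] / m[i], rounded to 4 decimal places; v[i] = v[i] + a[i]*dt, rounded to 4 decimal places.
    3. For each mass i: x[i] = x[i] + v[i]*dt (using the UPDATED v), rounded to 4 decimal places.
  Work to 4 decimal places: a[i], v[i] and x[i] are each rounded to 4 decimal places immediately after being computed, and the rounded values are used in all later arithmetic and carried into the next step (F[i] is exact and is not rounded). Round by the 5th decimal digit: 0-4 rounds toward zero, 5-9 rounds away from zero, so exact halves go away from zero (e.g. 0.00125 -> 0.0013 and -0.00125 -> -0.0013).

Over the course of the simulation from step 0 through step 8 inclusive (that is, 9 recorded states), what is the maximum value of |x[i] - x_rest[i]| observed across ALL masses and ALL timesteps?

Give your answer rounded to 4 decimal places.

Answer: 4.0828

Derivation:
Step 0: x=[1.0000 7.0000] v=[0.0000 2.0000]
Step 1: x=[2.2500 7.6250] v=[2.5000 1.2500]
Step 2: x=[4.2813 7.9532] v=[4.0625 0.6563]
Step 3: x=[6.1602 8.1974] v=[3.7578 0.4883]
Step 4: x=[7.0084 8.5619] v=[1.6963 0.7290]
Step 5: x=[6.4928 9.1073] v=[-1.0312 1.0907]
Step 6: x=[5.0076 9.7009] v=[-2.9704 1.1871]
Step 7: x=[3.4438 10.0828] v=[-3.1276 0.7638]
Step 8: x=[2.6788 10.0098] v=[-1.5300 -0.1460]
Max displacement = 4.0828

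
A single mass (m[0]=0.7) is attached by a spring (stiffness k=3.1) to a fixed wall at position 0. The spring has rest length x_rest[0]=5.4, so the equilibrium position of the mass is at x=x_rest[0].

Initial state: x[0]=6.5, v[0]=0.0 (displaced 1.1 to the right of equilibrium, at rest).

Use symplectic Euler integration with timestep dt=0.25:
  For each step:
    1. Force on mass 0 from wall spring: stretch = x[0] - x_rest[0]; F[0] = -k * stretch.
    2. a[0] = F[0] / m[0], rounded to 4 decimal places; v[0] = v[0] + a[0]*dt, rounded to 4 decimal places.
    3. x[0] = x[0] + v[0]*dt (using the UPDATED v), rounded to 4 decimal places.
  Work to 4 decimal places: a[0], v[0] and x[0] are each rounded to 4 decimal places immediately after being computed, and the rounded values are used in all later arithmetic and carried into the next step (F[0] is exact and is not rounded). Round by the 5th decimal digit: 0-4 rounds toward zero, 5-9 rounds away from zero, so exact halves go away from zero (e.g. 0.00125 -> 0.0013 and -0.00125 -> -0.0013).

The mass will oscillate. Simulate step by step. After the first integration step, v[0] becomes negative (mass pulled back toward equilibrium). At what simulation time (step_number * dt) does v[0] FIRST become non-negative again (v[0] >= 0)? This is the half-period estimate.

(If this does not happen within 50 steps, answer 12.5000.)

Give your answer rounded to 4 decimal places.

Step 0: x=[6.5000] v=[0.0000]
Step 1: x=[6.1955] v=[-1.2179]
Step 2: x=[5.6709] v=[-2.0986]
Step 3: x=[5.0713] v=[-2.3985]
Step 4: x=[4.5627] v=[-2.0346]
Step 5: x=[4.2858] v=[-1.1076]
Step 6: x=[4.3173] v=[0.1260]
First v>=0 after going negative at step 6, time=1.5000

Answer: 1.5000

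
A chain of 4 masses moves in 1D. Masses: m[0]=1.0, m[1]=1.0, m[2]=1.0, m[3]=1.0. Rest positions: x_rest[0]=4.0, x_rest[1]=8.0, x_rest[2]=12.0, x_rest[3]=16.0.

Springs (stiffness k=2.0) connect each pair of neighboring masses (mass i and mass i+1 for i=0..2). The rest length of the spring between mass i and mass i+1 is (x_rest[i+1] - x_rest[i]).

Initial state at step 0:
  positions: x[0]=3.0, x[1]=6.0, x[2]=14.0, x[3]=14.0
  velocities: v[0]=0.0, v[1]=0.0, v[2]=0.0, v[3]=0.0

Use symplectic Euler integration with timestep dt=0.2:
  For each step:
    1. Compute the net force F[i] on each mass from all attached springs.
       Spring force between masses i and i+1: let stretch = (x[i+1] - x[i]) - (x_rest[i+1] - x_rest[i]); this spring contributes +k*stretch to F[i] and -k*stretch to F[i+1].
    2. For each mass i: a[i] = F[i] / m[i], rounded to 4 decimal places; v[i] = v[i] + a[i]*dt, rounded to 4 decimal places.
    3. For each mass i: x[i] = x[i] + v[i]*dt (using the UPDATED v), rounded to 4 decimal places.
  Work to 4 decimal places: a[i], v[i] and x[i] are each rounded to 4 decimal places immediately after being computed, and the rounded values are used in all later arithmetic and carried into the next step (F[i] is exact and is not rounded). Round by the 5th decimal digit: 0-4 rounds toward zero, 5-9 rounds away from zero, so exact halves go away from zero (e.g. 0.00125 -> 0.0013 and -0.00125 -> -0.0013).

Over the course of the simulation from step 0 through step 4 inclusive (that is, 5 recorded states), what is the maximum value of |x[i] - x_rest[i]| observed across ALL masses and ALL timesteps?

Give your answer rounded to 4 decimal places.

Step 0: x=[3.0000 6.0000 14.0000 14.0000] v=[0.0000 0.0000 0.0000 0.0000]
Step 1: x=[2.9200 6.4000 13.3600 14.3200] v=[-0.4000 2.0000 -3.2000 1.6000]
Step 2: x=[2.7984 7.0784 12.2400 14.8832] v=[-0.6080 3.3920 -5.6000 2.8160]
Step 3: x=[2.6992 7.8273 10.9185 15.5549] v=[-0.4960 3.7446 -6.6074 3.3587]
Step 4: x=[2.6902 8.4133 9.7206 16.1757] v=[-0.0448 2.9298 -5.9893 3.1041]
Max displacement = 2.2794

Answer: 2.2794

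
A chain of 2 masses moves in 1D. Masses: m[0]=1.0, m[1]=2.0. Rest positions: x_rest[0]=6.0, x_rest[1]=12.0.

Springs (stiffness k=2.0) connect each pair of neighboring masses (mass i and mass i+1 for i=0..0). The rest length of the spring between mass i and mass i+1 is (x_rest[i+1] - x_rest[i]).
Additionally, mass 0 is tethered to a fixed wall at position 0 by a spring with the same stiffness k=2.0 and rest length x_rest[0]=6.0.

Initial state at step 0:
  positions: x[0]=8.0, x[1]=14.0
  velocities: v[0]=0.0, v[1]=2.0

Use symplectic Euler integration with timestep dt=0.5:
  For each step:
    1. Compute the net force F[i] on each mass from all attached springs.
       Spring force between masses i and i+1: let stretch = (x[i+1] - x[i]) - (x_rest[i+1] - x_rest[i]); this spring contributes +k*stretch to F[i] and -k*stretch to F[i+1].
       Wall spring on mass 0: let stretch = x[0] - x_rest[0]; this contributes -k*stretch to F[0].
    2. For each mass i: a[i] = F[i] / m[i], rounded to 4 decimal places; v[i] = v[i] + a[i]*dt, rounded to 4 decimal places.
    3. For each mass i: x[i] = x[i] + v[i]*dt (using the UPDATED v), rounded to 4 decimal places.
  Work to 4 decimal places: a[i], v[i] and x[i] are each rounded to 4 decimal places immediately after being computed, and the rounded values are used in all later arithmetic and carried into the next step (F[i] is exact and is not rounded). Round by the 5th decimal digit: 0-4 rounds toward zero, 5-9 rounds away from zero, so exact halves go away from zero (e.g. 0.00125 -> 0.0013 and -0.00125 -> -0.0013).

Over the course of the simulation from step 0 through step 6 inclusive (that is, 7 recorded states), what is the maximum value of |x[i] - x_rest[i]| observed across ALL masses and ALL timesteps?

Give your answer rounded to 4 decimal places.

Step 0: x=[8.0000 14.0000] v=[0.0000 2.0000]
Step 1: x=[7.0000 15.0000] v=[-2.0000 2.0000]
Step 2: x=[6.5000 15.5000] v=[-1.0000 1.0000]
Step 3: x=[7.2500 15.2500] v=[1.5000 -0.5000]
Step 4: x=[8.3750 14.5000] v=[2.2500 -1.5000]
Step 5: x=[8.3750 13.7188] v=[0.0000 -1.5625]
Step 6: x=[6.8594 13.1016] v=[-3.0312 -1.2344]
Max displacement = 3.5000

Answer: 3.5000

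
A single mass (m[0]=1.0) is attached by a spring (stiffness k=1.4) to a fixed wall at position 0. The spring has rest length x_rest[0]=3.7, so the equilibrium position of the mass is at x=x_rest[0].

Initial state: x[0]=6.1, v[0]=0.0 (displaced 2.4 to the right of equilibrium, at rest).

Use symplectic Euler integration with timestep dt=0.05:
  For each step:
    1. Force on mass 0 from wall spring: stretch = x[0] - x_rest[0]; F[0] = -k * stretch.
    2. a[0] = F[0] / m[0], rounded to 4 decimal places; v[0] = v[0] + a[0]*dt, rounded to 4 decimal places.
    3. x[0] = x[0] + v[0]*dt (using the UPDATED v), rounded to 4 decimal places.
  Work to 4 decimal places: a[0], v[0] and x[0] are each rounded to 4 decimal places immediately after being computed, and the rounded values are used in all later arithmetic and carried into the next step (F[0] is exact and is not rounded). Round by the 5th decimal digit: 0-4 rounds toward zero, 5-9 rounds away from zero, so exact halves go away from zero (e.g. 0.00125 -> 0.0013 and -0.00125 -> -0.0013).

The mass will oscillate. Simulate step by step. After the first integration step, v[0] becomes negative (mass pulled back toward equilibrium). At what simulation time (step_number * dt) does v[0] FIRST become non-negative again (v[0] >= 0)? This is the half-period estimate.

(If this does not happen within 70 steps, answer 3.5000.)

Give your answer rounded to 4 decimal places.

Step 0: x=[6.1000] v=[0.0000]
Step 1: x=[6.0916] v=[-0.1680]
Step 2: x=[6.0748] v=[-0.3354]
Step 3: x=[6.0497] v=[-0.5016]
Step 4: x=[6.0164] v=[-0.6661]
Step 5: x=[5.9750] v=[-0.8283]
Step 6: x=[5.9256] v=[-0.9876]
Step 7: x=[5.8684] v=[-1.1434]
Step 8: x=[5.8036] v=[-1.2952]
Step 9: x=[5.7315] v=[-1.4425]
Step 10: x=[5.6523] v=[-1.5847]
Step 11: x=[5.5662] v=[-1.7214]
Step 12: x=[5.4736] v=[-1.8520]
Step 13: x=[5.3748] v=[-1.9762]
Step 14: x=[5.2701] v=[-2.0934]
Step 15: x=[5.1599] v=[-2.2033]
Step 16: x=[5.0446] v=[-2.3055]
Step 17: x=[4.9246] v=[-2.3996]
Step 18: x=[4.8003] v=[-2.4853]
Step 19: x=[4.6722] v=[-2.5623]
Step 20: x=[4.5407] v=[-2.6304]
Step 21: x=[4.4062] v=[-2.6893]
Step 22: x=[4.2693] v=[-2.7387]
Step 23: x=[4.1304] v=[-2.7786]
Step 24: x=[3.9900] v=[-2.8087]
Step 25: x=[3.8486] v=[-2.8290]
Step 26: x=[3.7066] v=[-2.8394]
Step 27: x=[3.5646] v=[-2.8399]
Step 28: x=[3.4231] v=[-2.8304]
Step 29: x=[3.2826] v=[-2.8110]
Step 30: x=[3.1435] v=[-2.7818]
Step 31: x=[3.0064] v=[-2.7428]
Step 32: x=[2.8717] v=[-2.6943]
Step 33: x=[2.7399] v=[-2.6363]
Step 34: x=[2.6114] v=[-2.5691]
Step 35: x=[2.4868] v=[-2.4929]
Step 36: x=[2.3664] v=[-2.4080]
Step 37: x=[2.2507] v=[-2.3147]
Step 38: x=[2.1400] v=[-2.2133]
Step 39: x=[2.0348] v=[-2.1041]
Step 40: x=[1.9354] v=[-1.9875]
Step 41: x=[1.8422] v=[-1.8640]
Step 42: x=[1.7555] v=[-1.7340]
Step 43: x=[1.6756] v=[-1.5979]
Step 44: x=[1.6028] v=[-1.4562]
Step 45: x=[1.5373] v=[-1.3094]
Step 46: x=[1.4794] v=[-1.1580]
Step 47: x=[1.4293] v=[-1.0026]
Step 48: x=[1.3871] v=[-0.8437]
Step 49: x=[1.3530] v=[-0.6818]
Step 50: x=[1.3271] v=[-0.5175]
Step 51: x=[1.3095] v=[-0.3514]
Step 52: x=[1.3003] v=[-0.1841]
Step 53: x=[1.2995] v=[-0.0161]
Step 54: x=[1.3071] v=[0.1519]
First v>=0 after going negative at step 54, time=2.7000

Answer: 2.7000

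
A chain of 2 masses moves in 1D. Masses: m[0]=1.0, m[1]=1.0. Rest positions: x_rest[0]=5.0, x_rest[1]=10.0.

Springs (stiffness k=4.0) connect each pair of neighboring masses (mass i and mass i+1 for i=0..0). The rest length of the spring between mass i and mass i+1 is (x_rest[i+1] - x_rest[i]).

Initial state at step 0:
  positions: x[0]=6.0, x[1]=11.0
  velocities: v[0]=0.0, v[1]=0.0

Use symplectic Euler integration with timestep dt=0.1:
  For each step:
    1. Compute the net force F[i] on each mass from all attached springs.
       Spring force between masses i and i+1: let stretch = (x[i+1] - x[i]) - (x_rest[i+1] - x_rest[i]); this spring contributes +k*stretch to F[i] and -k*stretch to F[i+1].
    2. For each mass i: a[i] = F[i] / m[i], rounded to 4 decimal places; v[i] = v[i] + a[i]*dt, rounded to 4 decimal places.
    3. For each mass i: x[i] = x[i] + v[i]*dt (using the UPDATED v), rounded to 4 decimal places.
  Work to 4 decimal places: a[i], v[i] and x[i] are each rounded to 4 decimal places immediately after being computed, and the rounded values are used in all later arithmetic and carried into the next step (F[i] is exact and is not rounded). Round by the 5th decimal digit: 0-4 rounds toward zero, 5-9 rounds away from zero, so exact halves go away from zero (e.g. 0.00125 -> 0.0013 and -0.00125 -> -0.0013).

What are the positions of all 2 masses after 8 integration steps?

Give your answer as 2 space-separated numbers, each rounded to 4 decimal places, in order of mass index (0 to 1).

Answer: 6.0000 11.0000

Derivation:
Step 0: x=[6.0000 11.0000] v=[0.0000 0.0000]
Step 1: x=[6.0000 11.0000] v=[0.0000 0.0000]
Step 2: x=[6.0000 11.0000] v=[0.0000 0.0000]
Step 3: x=[6.0000 11.0000] v=[0.0000 0.0000]
Step 4: x=[6.0000 11.0000] v=[0.0000 0.0000]
Step 5: x=[6.0000 11.0000] v=[0.0000 0.0000]
Step 6: x=[6.0000 11.0000] v=[0.0000 0.0000]
Step 7: x=[6.0000 11.0000] v=[0.0000 0.0000]
Step 8: x=[6.0000 11.0000] v=[0.0000 0.0000]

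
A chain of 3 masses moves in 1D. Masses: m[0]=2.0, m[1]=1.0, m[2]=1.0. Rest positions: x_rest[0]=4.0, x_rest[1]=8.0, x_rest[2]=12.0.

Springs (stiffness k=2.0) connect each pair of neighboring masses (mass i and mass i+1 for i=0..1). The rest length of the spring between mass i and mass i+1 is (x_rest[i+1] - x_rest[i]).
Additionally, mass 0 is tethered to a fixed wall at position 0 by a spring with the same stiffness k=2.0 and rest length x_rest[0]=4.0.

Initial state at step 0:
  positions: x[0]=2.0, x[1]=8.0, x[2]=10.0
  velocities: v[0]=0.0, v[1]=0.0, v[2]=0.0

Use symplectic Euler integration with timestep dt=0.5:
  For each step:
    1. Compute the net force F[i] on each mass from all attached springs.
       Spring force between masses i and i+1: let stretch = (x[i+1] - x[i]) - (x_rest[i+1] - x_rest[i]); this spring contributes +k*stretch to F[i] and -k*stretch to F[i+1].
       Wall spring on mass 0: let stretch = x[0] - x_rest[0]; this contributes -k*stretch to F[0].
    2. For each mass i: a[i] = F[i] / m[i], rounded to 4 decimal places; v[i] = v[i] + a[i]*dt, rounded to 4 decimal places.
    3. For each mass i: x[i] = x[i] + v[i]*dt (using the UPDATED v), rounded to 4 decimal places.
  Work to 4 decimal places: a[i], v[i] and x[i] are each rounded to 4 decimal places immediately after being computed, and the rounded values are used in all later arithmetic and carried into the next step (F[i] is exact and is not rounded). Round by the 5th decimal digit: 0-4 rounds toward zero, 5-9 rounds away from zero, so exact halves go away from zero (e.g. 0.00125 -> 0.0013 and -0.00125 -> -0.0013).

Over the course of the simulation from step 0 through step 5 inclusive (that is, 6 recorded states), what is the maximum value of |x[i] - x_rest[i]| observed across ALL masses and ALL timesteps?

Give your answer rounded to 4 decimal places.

Step 0: x=[2.0000 8.0000 10.0000] v=[0.0000 0.0000 0.0000]
Step 1: x=[3.0000 6.0000 11.0000] v=[2.0000 -4.0000 2.0000]
Step 2: x=[4.0000 5.0000 11.5000] v=[2.0000 -2.0000 1.0000]
Step 3: x=[4.2500 6.7500 10.7500] v=[0.5000 3.5000 -1.5000]
Step 4: x=[4.0625 9.2500 10.0000] v=[-0.3750 5.0000 -1.5000]
Step 5: x=[4.1563 9.5313 10.8750] v=[0.1875 0.5625 1.7500]
Max displacement = 3.0000

Answer: 3.0000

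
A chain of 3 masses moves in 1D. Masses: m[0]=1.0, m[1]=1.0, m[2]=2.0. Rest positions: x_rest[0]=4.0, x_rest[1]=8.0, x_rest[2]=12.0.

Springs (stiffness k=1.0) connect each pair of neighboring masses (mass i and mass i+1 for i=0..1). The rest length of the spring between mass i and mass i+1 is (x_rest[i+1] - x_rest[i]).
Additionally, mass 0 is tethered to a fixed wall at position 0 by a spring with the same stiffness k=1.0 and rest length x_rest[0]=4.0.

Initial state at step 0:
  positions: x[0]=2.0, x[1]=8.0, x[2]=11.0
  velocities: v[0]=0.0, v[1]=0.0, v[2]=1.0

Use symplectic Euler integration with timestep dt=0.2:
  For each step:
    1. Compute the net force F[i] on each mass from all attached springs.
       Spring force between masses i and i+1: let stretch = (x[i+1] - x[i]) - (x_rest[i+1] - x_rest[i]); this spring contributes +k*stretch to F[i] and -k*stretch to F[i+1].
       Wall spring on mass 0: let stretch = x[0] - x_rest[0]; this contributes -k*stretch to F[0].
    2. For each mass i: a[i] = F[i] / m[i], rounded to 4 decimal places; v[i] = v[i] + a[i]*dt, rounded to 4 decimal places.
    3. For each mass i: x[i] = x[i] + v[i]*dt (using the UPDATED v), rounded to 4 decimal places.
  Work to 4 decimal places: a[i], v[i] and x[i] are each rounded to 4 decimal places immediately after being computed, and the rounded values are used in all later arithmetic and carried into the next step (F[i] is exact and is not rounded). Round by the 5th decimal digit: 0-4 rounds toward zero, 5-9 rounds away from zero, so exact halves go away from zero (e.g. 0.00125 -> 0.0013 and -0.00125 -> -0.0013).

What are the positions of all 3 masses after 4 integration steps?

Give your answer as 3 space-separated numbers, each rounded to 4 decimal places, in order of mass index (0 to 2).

Step 0: x=[2.0000 8.0000 11.0000] v=[0.0000 0.0000 1.0000]
Step 1: x=[2.1600 7.8800 11.2200] v=[0.8000 -0.6000 1.1000]
Step 2: x=[2.4624 7.6648 11.4532] v=[1.5120 -1.0760 1.1660]
Step 3: x=[2.8744 7.3930 11.6906] v=[2.0600 -1.3588 1.1872]
Step 4: x=[3.3522 7.1124 11.9221] v=[2.3888 -1.4030 1.1574]

Answer: 3.3522 7.1124 11.9221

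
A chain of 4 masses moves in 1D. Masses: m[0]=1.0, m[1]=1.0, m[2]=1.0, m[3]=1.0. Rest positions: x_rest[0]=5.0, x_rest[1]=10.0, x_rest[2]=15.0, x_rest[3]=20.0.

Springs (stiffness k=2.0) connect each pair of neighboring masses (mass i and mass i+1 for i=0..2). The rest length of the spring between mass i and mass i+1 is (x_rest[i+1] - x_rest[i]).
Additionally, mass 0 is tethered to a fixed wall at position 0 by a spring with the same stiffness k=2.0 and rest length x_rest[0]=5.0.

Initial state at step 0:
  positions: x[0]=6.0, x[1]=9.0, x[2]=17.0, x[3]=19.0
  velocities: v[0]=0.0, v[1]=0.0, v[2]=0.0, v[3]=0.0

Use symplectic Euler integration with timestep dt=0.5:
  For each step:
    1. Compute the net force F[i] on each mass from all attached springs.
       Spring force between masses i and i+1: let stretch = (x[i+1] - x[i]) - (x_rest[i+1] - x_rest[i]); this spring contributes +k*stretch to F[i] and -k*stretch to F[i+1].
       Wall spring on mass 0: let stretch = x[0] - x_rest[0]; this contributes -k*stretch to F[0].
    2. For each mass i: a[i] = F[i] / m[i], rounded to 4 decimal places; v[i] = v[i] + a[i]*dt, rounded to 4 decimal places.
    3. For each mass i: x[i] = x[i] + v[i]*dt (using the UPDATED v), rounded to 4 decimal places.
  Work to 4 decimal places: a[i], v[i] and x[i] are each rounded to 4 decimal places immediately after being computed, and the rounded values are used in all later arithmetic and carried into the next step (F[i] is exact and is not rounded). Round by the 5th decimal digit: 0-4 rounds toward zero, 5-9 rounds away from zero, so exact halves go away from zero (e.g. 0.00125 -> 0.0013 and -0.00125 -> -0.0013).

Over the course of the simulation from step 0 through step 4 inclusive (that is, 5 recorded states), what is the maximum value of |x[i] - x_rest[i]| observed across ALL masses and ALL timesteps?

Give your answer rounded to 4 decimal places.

Step 0: x=[6.0000 9.0000 17.0000 19.0000] v=[0.0000 0.0000 0.0000 0.0000]
Step 1: x=[4.5000 11.5000 14.0000 20.5000] v=[-3.0000 5.0000 -6.0000 3.0000]
Step 2: x=[4.2500 11.7500 13.0000 21.2500] v=[-0.5000 0.5000 -2.0000 1.5000]
Step 3: x=[5.6250 8.8750 15.5000 20.3750] v=[2.7500 -5.7500 5.0000 -1.7500]
Step 4: x=[5.8125 7.6875 17.1250 19.5625] v=[0.3750 -2.3750 3.2500 -1.6250]
Max displacement = 2.3125

Answer: 2.3125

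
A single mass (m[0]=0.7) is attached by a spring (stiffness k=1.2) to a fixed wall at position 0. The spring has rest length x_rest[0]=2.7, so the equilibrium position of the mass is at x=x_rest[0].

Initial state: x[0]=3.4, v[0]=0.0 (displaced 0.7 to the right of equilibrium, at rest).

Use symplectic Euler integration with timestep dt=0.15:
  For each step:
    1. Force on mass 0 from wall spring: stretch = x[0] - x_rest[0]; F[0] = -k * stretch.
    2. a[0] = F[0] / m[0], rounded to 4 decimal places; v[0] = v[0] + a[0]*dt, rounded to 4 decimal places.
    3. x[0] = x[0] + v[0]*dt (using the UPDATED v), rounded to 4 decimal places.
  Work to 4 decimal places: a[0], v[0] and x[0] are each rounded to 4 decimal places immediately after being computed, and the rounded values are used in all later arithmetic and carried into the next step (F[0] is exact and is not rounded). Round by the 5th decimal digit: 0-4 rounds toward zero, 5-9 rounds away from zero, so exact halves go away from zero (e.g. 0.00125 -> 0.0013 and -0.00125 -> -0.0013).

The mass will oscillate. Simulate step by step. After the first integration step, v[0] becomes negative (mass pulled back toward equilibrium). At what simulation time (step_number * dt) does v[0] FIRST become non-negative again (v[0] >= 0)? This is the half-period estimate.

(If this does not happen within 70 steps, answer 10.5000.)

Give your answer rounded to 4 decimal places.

Answer: 2.4000

Derivation:
Step 0: x=[3.4000] v=[0.0000]
Step 1: x=[3.3730] v=[-0.1800]
Step 2: x=[3.3200] v=[-0.3531]
Step 3: x=[3.2431] v=[-0.5125]
Step 4: x=[3.1453] v=[-0.6522]
Step 5: x=[3.0303] v=[-0.7667]
Step 6: x=[2.9026] v=[-0.8516]
Step 7: x=[2.7670] v=[-0.9037]
Step 8: x=[2.6289] v=[-0.9209]
Step 9: x=[2.4935] v=[-0.9026]
Step 10: x=[2.3661] v=[-0.8495]
Step 11: x=[2.2516] v=[-0.7636]
Step 12: x=[2.1544] v=[-0.6483]
Step 13: x=[2.0782] v=[-0.5080]
Step 14: x=[2.0260] v=[-0.3481]
Step 15: x=[1.9998] v=[-0.1748]
Step 16: x=[2.0006] v=[0.0052]
First v>=0 after going negative at step 16, time=2.4000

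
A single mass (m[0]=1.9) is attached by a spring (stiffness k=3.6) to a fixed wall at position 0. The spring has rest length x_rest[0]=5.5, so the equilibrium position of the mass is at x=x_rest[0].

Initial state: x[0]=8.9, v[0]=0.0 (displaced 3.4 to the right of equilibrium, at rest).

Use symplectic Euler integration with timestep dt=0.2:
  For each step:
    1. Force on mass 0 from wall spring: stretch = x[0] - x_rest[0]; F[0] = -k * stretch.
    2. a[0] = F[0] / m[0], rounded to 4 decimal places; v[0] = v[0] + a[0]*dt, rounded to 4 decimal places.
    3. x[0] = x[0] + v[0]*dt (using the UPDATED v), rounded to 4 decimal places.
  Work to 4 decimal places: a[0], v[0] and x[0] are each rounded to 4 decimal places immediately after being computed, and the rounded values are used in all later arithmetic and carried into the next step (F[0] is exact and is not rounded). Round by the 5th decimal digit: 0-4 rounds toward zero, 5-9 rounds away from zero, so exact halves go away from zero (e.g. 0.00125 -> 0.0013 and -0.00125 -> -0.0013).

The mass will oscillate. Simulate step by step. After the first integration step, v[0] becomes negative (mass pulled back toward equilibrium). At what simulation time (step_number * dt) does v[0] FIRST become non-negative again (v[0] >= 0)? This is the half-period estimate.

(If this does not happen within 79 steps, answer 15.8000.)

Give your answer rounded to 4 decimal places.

Answer: 2.4000

Derivation:
Step 0: x=[8.9000] v=[0.0000]
Step 1: x=[8.6423] v=[-1.2884]
Step 2: x=[8.1465] v=[-2.4792]
Step 3: x=[7.4501] v=[-3.4821]
Step 4: x=[6.6059] v=[-4.2211]
Step 5: x=[5.6779] v=[-4.6402]
Step 6: x=[4.7364] v=[-4.7076]
Step 7: x=[3.8528] v=[-4.4182]
Step 8: x=[3.0940] v=[-3.7940]
Step 9: x=[2.5175] v=[-2.8823]
Step 10: x=[2.1671] v=[-1.7521]
Step 11: x=[2.0693] v=[-0.4891]
Step 12: x=[2.2315] v=[0.8110]
First v>=0 after going negative at step 12, time=2.4000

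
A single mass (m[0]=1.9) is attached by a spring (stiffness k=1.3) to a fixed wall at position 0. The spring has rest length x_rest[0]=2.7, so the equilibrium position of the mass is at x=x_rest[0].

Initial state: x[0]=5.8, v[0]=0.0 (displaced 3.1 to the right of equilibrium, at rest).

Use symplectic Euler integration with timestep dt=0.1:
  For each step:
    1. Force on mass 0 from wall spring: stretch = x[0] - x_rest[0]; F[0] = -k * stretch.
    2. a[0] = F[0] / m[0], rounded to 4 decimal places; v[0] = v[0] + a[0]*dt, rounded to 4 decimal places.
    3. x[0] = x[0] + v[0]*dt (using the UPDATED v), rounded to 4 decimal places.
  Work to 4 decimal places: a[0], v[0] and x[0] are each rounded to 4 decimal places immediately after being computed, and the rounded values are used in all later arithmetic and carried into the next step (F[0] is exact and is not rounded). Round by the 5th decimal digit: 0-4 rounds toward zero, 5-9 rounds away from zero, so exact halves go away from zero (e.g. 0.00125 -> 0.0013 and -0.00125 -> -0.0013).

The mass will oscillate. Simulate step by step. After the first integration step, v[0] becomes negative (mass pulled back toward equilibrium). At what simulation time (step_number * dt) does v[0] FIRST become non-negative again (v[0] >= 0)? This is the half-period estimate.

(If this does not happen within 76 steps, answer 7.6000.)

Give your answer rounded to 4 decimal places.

Answer: 3.8000

Derivation:
Step 0: x=[5.8000] v=[0.0000]
Step 1: x=[5.7788] v=[-0.2121]
Step 2: x=[5.7365] v=[-0.4228]
Step 3: x=[5.6734] v=[-0.6306]
Step 4: x=[5.5900] v=[-0.8340]
Step 5: x=[5.4868] v=[-1.0317]
Step 6: x=[5.3646] v=[-1.2224]
Step 7: x=[5.2241] v=[-1.4047]
Step 8: x=[5.0664] v=[-1.5774]
Step 9: x=[4.8925] v=[-1.7393]
Step 10: x=[4.7036] v=[-1.8893]
Step 11: x=[4.5010] v=[-2.0264]
Step 12: x=[4.2860] v=[-2.1496]
Step 13: x=[4.0602] v=[-2.2581]
Step 14: x=[3.8251] v=[-2.3512]
Step 15: x=[3.5823] v=[-2.4282]
Step 16: x=[3.3334] v=[-2.4886]
Step 17: x=[3.0802] v=[-2.5319]
Step 18: x=[2.8244] v=[-2.5579]
Step 19: x=[2.5678] v=[-2.5664]
Step 20: x=[2.3121] v=[-2.5574]
Step 21: x=[2.0590] v=[-2.5309]
Step 22: x=[1.8103] v=[-2.4870]
Step 23: x=[1.5677] v=[-2.4261]
Step 24: x=[1.3328] v=[-2.3486]
Step 25: x=[1.1073] v=[-2.2551]
Step 26: x=[0.8927] v=[-2.1461]
Step 27: x=[0.6905] v=[-2.0224]
Step 28: x=[0.5020] v=[-1.8849]
Step 29: x=[0.3286] v=[-1.7345]
Step 30: x=[0.1714] v=[-1.5723]
Step 31: x=[0.0315] v=[-1.3993]
Step 32: x=[-0.0902] v=[-1.2167]
Step 33: x=[-0.1928] v=[-1.0258]
Step 34: x=[-0.2756] v=[-0.8279]
Step 35: x=[-0.3380] v=[-0.6243]
Step 36: x=[-0.3796] v=[-0.4164]
Step 37: x=[-0.4002] v=[-0.2057]
Step 38: x=[-0.3996] v=[0.0064]
First v>=0 after going negative at step 38, time=3.8000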